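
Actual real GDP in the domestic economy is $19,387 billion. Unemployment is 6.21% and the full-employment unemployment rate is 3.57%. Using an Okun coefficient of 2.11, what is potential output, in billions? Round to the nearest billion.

Unemployment gap = 6.21 - 3.57 = 2.64 points, so output gap = -2.11 × 2.64 = -5.5704%.
Since Y = Y* × (1 + gap/100), Y* = 19387/0.944296 ≈ 20531 billion.

$20,531 billion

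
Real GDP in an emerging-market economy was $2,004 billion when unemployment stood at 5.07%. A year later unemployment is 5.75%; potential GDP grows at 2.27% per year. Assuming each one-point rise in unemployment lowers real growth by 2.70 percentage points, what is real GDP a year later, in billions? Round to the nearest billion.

Δu = 5.75 - 5.07 = 0.68 points.
Okun's law (growth form): g_Y = g_Y* - β × Δu = 2.27 - 2.70 × (0.68) = 2.27 - 1.836 = 0.434%.
Real GDP in the next year = 2004 × (1 + 0.434/100) = 2004 × 1.00434 ≈ 2013 billion.

$2,013 billion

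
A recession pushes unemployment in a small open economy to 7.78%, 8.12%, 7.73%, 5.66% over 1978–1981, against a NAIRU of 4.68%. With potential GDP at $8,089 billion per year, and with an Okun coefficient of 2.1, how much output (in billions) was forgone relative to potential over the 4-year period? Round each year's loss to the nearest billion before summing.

$1,795 billion

Year 1978: gap = -2.1 × (7.78 - 4.68) = -6.51%, loss ≈ 8089 × 6.51/100 ≈ 527.
Year 1979: gap = -2.1 × (8.12 - 4.68) = -7.224%, loss ≈ 8089 × 7.224/100 ≈ 584.
Year 1980: gap = -2.1 × (7.73 - 4.68) = -6.405%, loss ≈ 8089 × 6.405/100 ≈ 518.
Year 1981: gap = -2.1 × (5.66 - 4.68) = -2.058%, loss ≈ 8089 × 2.058/100 ≈ 166.
Total lost output = 527 + 584 + 518 + 166 = 1795 billion.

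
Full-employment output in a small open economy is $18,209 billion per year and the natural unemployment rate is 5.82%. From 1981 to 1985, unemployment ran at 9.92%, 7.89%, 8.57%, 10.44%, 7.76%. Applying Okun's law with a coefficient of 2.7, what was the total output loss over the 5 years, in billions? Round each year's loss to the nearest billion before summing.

Year 1981: gap = -2.7 × (9.92 - 5.82) = -11.07%, loss ≈ 18209 × 11.07/100 ≈ 2016.
Year 1982: gap = -2.7 × (7.89 - 5.82) = -5.589%, loss ≈ 18209 × 5.589/100 ≈ 1018.
Year 1983: gap = -2.7 × (8.57 - 5.82) = -7.425%, loss ≈ 18209 × 7.425/100 ≈ 1352.
Year 1984: gap = -2.7 × (10.44 - 5.82) = -12.474%, loss ≈ 18209 × 12.474/100 ≈ 2271.
Year 1985: gap = -2.7 × (7.76 - 5.82) = -5.238%, loss ≈ 18209 × 5.238/100 ≈ 954.
Total lost output = 2016 + 1018 + 1352 + 2271 + 954 = 7611 billion.

$7,611 billion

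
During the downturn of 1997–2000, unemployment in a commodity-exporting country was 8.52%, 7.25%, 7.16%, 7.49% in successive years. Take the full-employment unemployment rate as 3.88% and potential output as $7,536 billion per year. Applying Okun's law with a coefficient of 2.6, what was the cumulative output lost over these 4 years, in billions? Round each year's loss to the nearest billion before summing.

Year 1997: gap = -2.6 × (8.52 - 3.88) = -12.064%, loss ≈ 7536 × 12.064/100 ≈ 909.
Year 1998: gap = -2.6 × (7.25 - 3.88) = -8.762%, loss ≈ 7536 × 8.762/100 ≈ 660.
Year 1999: gap = -2.6 × (7.16 - 3.88) = -8.528%, loss ≈ 7536 × 8.528/100 ≈ 643.
Year 2000: gap = -2.6 × (7.49 - 3.88) = -9.386%, loss ≈ 7536 × 9.386/100 ≈ 707.
Total lost output = 909 + 660 + 643 + 707 = 2919 billion.

$2,919 billion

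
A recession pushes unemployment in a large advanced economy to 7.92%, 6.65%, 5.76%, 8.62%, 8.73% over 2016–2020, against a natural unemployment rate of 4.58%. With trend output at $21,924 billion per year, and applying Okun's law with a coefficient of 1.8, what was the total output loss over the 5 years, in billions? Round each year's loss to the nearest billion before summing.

Year 2016: gap = -1.8 × (7.92 - 4.58) = -6.012%, loss ≈ 21924 × 6.012/100 ≈ 1318.
Year 2017: gap = -1.8 × (6.65 - 4.58) = -3.726%, loss ≈ 21924 × 3.726/100 ≈ 817.
Year 2018: gap = -1.8 × (5.76 - 4.58) = -2.124%, loss ≈ 21924 × 2.124/100 ≈ 466.
Year 2019: gap = -1.8 × (8.62 - 4.58) = -7.272%, loss ≈ 21924 × 7.272/100 ≈ 1594.
Year 2020: gap = -1.8 × (8.73 - 4.58) = -7.47%, loss ≈ 21924 × 7.47/100 ≈ 1638.
Total lost output = 1318 + 817 + 466 + 1594 + 1638 = 5833 billion.

$5,833 billion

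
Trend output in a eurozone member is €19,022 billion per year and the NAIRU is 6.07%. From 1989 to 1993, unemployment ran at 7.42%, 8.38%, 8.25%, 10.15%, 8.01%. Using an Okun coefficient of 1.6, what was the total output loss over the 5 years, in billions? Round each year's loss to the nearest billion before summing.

Year 1989: gap = -1.6 × (7.42 - 6.07) = -2.16%, loss ≈ 19022 × 2.16/100 ≈ 411.
Year 1990: gap = -1.6 × (8.38 - 6.07) = -3.696%, loss ≈ 19022 × 3.696/100 ≈ 703.
Year 1991: gap = -1.6 × (8.25 - 6.07) = -3.488%, loss ≈ 19022 × 3.488/100 ≈ 663.
Year 1992: gap = -1.6 × (10.15 - 6.07) = -6.528%, loss ≈ 19022 × 6.528/100 ≈ 1242.
Year 1993: gap = -1.6 × (8.01 - 6.07) = -3.104%, loss ≈ 19022 × 3.104/100 ≈ 590.
Total lost output = 411 + 703 + 663 + 1242 + 590 = 3609 billion.

€3,609 billion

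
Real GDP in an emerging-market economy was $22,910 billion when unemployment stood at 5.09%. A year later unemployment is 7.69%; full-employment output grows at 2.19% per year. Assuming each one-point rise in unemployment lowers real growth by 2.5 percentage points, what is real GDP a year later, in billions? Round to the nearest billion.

$21,923 billion

Δu = 7.69 - 5.09 = 2.6 points.
Okun's law (growth form): g_Y = g_Y* - β × Δu = 2.19 - 2.5 × (2.60) = 2.19 - 6.5 = -4.31%.
Real GDP in the next year = 22910 × (1 - 4.31/100) = 22910 × 0.9569 ≈ 21923 billion.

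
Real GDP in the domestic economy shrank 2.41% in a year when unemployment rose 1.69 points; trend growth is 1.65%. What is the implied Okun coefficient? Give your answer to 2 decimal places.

Growth form: g_Y = g_Y* - β × Δu, so β = (g_Y* - g_Y)/Δu.
β = (1.65 + 2.41)/1.69 = 4.06/1.69 = 2.40.

β ≈ 2.40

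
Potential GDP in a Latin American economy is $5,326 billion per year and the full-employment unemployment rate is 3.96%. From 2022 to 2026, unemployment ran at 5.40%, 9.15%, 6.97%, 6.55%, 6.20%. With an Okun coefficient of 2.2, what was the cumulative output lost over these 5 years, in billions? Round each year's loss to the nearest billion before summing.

Year 2022: gap = -2.2 × (5.4 - 3.96) = -3.168%, loss ≈ 5326 × 3.168/100 ≈ 169.
Year 2023: gap = -2.2 × (9.15 - 3.96) = -11.418%, loss ≈ 5326 × 11.418/100 ≈ 608.
Year 2024: gap = -2.2 × (6.97 - 3.96) = -6.622%, loss ≈ 5326 × 6.622/100 ≈ 353.
Year 2025: gap = -2.2 × (6.55 - 3.96) = -5.698%, loss ≈ 5326 × 5.698/100 ≈ 303.
Year 2026: gap = -2.2 × (6.2 - 3.96) = -4.928%, loss ≈ 5326 × 4.928/100 ≈ 262.
Total lost output = 169 + 608 + 353 + 303 + 262 = 1695 billion.

$1,695 billion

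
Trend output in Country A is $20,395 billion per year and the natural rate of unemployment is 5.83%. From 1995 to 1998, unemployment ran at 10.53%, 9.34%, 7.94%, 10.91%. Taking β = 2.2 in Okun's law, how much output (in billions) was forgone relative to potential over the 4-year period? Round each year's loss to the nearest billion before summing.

Year 1995: gap = -2.2 × (10.53 - 5.83) = -10.34%, loss ≈ 20395 × 10.34/100 ≈ 2109.
Year 1996: gap = -2.2 × (9.34 - 5.83) = -7.722%, loss ≈ 20395 × 7.722/100 ≈ 1575.
Year 1997: gap = -2.2 × (7.94 - 5.83) = -4.642%, loss ≈ 20395 × 4.642/100 ≈ 947.
Year 1998: gap = -2.2 × (10.91 - 5.83) = -11.176%, loss ≈ 20395 × 11.176/100 ≈ 2279.
Total lost output = 2109 + 1575 + 947 + 2279 = 6910 billion.

$6,910 billion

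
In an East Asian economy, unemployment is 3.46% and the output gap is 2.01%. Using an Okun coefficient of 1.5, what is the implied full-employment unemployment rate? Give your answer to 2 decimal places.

From Okun's law, u - u* = -(output gap)/β = -(2.01)/1.5 = -1.34 points.
So u* = 3.46 + 1.34 = 4.80%.

4.80%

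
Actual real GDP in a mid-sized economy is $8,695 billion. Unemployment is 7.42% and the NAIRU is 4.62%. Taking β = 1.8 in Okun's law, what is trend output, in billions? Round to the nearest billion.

$9,156 billion

Unemployment gap = 7.42 - 4.62 = 2.8 points, so output gap = -1.8 × 2.8 = -5.04%.
Since Y = Y* × (1 + gap/100), Y* = 8695/0.9496 ≈ 9156 billion.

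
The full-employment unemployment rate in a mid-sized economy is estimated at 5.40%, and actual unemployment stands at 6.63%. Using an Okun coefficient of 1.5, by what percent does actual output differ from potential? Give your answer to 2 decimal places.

The unemployment gap is 6.63 - 5.4 = 1.23 percentage points.
Okun's law gives an output gap of -1.5 × 1.23 = -1.845%, i.e. 1.85% below potential.

-1.85%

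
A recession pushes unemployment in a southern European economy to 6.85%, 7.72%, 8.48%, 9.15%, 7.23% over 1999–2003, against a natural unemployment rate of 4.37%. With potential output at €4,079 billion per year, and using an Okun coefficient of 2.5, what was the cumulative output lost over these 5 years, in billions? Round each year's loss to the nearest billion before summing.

Year 1999: gap = -2.5 × (6.85 - 4.37) = -6.2%, loss ≈ 4079 × 6.2/100 ≈ 253.
Year 2000: gap = -2.5 × (7.72 - 4.37) = -8.375%, loss ≈ 4079 × 8.375/100 ≈ 342.
Year 2001: gap = -2.5 × (8.48 - 4.37) = -10.275%, loss ≈ 4079 × 10.275/100 ≈ 419.
Year 2002: gap = -2.5 × (9.15 - 4.37) = -11.95%, loss ≈ 4079 × 11.95/100 ≈ 487.
Year 2003: gap = -2.5 × (7.23 - 4.37) = -7.15%, loss ≈ 4079 × 7.15/100 ≈ 292.
Total lost output = 253 + 342 + 419 + 487 + 292 = 1793 billion.

€1,793 billion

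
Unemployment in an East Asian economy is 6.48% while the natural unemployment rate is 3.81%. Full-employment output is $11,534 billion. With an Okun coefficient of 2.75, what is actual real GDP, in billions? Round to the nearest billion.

$10,687 billion

Unemployment gap = 6.48 - 3.81 = 2.67 points, so the output gap is -2.75 × 2.67 = -7.3425%.
Actual GDP = 11534 × (1 - 7.3425/100) = 11534 × 0.926575 ≈ 10687 billion.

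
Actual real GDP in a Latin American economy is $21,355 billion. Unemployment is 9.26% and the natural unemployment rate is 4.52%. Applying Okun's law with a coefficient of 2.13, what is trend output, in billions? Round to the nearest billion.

$23,753 billion

Unemployment gap = 9.26 - 4.52 = 4.74 points, so output gap = -2.13 × 4.74 = -10.0962%.
Since Y = Y* × (1 + gap/100), Y* = 21355/0.899038 ≈ 23753 billion.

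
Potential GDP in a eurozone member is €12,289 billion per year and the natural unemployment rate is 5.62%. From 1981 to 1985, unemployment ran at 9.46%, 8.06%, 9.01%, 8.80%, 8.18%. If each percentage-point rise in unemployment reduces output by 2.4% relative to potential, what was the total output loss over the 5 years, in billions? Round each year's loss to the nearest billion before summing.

Year 1981: gap = -2.4 × (9.46 - 5.62) = -9.216%, loss ≈ 12289 × 9.216/100 ≈ 1133.
Year 1982: gap = -2.4 × (8.06 - 5.62) = -5.856%, loss ≈ 12289 × 5.856/100 ≈ 720.
Year 1983: gap = -2.4 × (9.01 - 5.62) = -8.136%, loss ≈ 12289 × 8.136/100 ≈ 1000.
Year 1984: gap = -2.4 × (8.8 - 5.62) = -7.632%, loss ≈ 12289 × 7.632/100 ≈ 938.
Year 1985: gap = -2.4 × (8.18 - 5.62) = -6.144%, loss ≈ 12289 × 6.144/100 ≈ 755.
Total lost output = 1133 + 720 + 1000 + 938 + 755 = 4546 billion.

€4,546 billion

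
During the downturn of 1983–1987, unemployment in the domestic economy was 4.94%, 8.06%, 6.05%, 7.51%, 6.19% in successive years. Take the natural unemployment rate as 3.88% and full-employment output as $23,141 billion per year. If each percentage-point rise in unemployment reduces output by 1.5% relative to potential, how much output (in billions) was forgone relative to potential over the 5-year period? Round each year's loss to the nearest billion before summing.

Year 1983: gap = -1.5 × (4.94 - 3.88) = -1.59%, loss ≈ 23141 × 1.59/100 ≈ 368.
Year 1984: gap = -1.5 × (8.06 - 3.88) = -6.27%, loss ≈ 23141 × 6.27/100 ≈ 1451.
Year 1985: gap = -1.5 × (6.05 - 3.88) = -3.255%, loss ≈ 23141 × 3.255/100 ≈ 753.
Year 1986: gap = -1.5 × (7.51 - 3.88) = -5.445%, loss ≈ 23141 × 5.445/100 ≈ 1260.
Year 1987: gap = -1.5 × (6.19 - 3.88) = -3.465%, loss ≈ 23141 × 3.465/100 ≈ 802.
Total lost output = 368 + 1451 + 753 + 1260 + 802 = 4634 billion.

$4,634 billion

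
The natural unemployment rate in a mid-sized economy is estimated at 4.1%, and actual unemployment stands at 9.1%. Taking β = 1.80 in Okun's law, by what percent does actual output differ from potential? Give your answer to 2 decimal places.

-9.00%

The unemployment gap is 9.1 - 4.1 = 5 percentage points.
Okun's law gives an output gap of -1.8 × 5 = -9%, i.e. 9.00% below potential.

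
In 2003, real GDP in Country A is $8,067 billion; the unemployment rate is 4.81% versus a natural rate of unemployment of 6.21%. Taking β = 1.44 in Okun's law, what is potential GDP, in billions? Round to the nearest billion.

$7,908 billion

Unemployment gap = 4.81 - 6.21 = -1.4 points, so output gap = -1.44 × (-1.4) = 2.016%.
Since Y = Y* × (1 + gap/100), Y* = 8067/1.02016 ≈ 7908 billion.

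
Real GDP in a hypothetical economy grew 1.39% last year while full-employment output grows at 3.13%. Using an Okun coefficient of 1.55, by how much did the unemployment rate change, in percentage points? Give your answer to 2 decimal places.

1.12 percentage points

Growth-rate Okun's law: g_Y = g_Y* - β × Δu, so Δu = (g_Y* - g_Y)/β.
Δu = (3.13 - 1.39)/1.55 = 1.74/1.55 = 1.12 percentage points.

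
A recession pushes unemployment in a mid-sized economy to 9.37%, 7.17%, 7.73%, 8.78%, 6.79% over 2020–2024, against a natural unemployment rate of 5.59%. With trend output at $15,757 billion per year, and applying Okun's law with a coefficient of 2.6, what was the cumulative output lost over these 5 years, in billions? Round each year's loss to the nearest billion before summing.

Year 2020: gap = -2.6 × (9.37 - 5.59) = -9.828%, loss ≈ 15757 × 9.828/100 ≈ 1549.
Year 2021: gap = -2.6 × (7.17 - 5.59) = -4.108%, loss ≈ 15757 × 4.108/100 ≈ 647.
Year 2022: gap = -2.6 × (7.73 - 5.59) = -5.564%, loss ≈ 15757 × 5.564/100 ≈ 877.
Year 2023: gap = -2.6 × (8.78 - 5.59) = -8.294%, loss ≈ 15757 × 8.294/100 ≈ 1307.
Year 2024: gap = -2.6 × (6.79 - 5.59) = -3.12%, loss ≈ 15757 × 3.12/100 ≈ 492.
Total lost output = 1549 + 647 + 877 + 1307 + 492 = 4872 billion.

$4,872 billion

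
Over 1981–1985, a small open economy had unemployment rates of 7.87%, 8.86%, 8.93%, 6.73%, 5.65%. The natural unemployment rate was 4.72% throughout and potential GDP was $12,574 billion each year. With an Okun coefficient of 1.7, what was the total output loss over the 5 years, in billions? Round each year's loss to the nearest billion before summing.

Year 1981: gap = -1.7 × (7.87 - 4.72) = -5.355%, loss ≈ 12574 × 5.355/100 ≈ 673.
Year 1982: gap = -1.7 × (8.86 - 4.72) = -7.038%, loss ≈ 12574 × 7.038/100 ≈ 885.
Year 1983: gap = -1.7 × (8.93 - 4.72) = -7.157%, loss ≈ 12574 × 7.157/100 ≈ 900.
Year 1984: gap = -1.7 × (6.73 - 4.72) = -3.417%, loss ≈ 12574 × 3.417/100 ≈ 430.
Year 1985: gap = -1.7 × (5.65 - 4.72) = -1.581%, loss ≈ 12574 × 1.581/100 ≈ 199.
Total lost output = 673 + 885 + 900 + 430 + 199 = 3087 billion.

$3,087 billion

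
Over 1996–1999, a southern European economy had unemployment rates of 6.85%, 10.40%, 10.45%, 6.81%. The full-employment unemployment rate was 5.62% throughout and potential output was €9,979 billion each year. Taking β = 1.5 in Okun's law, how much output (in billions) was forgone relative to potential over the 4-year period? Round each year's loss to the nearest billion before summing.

Year 1996: gap = -1.5 × (6.85 - 5.62) = -1.845%, loss ≈ 9979 × 1.845/100 ≈ 184.
Year 1997: gap = -1.5 × (10.4 - 5.62) = -7.17%, loss ≈ 9979 × 7.17/100 ≈ 715.
Year 1998: gap = -1.5 × (10.45 - 5.62) = -7.245%, loss ≈ 9979 × 7.245/100 ≈ 723.
Year 1999: gap = -1.5 × (6.81 - 5.62) = -1.785%, loss ≈ 9979 × 1.785/100 ≈ 178.
Total lost output = 184 + 715 + 723 + 178 = 1800 billion.

€1,800 billion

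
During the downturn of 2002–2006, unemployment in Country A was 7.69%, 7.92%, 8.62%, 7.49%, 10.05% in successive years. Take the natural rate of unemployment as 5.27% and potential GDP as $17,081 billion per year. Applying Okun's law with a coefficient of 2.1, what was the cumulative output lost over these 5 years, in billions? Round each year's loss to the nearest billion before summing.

Year 2002: gap = -2.1 × (7.69 - 5.27) = -5.082%, loss ≈ 17081 × 5.082/100 ≈ 868.
Year 2003: gap = -2.1 × (7.92 - 5.27) = -5.565%, loss ≈ 17081 × 5.565/100 ≈ 951.
Year 2004: gap = -2.1 × (8.62 - 5.27) = -7.035%, loss ≈ 17081 × 7.035/100 ≈ 1202.
Year 2005: gap = -2.1 × (7.49 - 5.27) = -4.662%, loss ≈ 17081 × 4.662/100 ≈ 796.
Year 2006: gap = -2.1 × (10.05 - 5.27) = -10.038%, loss ≈ 17081 × 10.038/100 ≈ 1715.
Total lost output = 868 + 951 + 1202 + 796 + 1715 = 5532 billion.

$5,532 billion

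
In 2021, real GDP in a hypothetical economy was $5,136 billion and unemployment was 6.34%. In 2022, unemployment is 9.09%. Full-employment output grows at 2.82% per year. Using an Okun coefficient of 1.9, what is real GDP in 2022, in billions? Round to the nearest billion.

Δu = 9.09 - 6.34 = 2.75 points.
Okun's law (growth form): g_Y = g_Y* - β × Δu = 2.82 - 1.9 × (2.75) = 2.82 - 5.225 = -2.405%.
Real GDP in the next year = 5136 × (1 - 2.405/100) = 5136 × 0.97595 ≈ 5012 billion.

$5,012 billion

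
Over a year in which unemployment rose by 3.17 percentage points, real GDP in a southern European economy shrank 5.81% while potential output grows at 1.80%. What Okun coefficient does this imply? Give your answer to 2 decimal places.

β ≈ 2.40

Growth form: g_Y = g_Y* - β × Δu, so β = (g_Y* - g_Y)/Δu.
β = (1.8 + 5.81)/3.17 = 7.61/3.17 = 2.40.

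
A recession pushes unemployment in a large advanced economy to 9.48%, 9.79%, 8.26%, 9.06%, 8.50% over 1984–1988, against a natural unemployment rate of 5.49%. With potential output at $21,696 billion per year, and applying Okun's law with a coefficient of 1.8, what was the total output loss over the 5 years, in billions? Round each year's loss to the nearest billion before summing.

Year 1984: gap = -1.8 × (9.48 - 5.49) = -7.182%, loss ≈ 21696 × 7.182/100 ≈ 1558.
Year 1985: gap = -1.8 × (9.79 - 5.49) = -7.74%, loss ≈ 21696 × 7.74/100 ≈ 1679.
Year 1986: gap = -1.8 × (8.26 - 5.49) = -4.986%, loss ≈ 21696 × 4.986/100 ≈ 1082.
Year 1987: gap = -1.8 × (9.06 - 5.49) = -6.426%, loss ≈ 21696 × 6.426/100 ≈ 1394.
Year 1988: gap = -1.8 × (8.5 - 5.49) = -5.418%, loss ≈ 21696 × 5.418/100 ≈ 1175.
Total lost output = 1558 + 1679 + 1082 + 1394 + 1175 = 6888 billion.

$6,888 billion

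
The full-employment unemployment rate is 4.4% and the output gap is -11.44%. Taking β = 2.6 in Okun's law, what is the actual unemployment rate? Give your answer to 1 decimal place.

8.8%

From Okun's law, u - u* = -(output gap)/β = -(-11.44)/2.6 = 4.4 points.
So u = 4.4 + 4.4 = 8.8%.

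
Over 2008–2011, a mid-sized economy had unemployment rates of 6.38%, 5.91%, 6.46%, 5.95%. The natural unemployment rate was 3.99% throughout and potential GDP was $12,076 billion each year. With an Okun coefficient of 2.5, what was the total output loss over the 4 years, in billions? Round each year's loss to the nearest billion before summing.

$2,640 billion

Year 2008: gap = -2.5 × (6.38 - 3.99) = -5.975%, loss ≈ 12076 × 5.975/100 ≈ 722.
Year 2009: gap = -2.5 × (5.91 - 3.99) = -4.8%, loss ≈ 12076 × 4.8/100 ≈ 580.
Year 2010: gap = -2.5 × (6.46 - 3.99) = -6.175%, loss ≈ 12076 × 6.175/100 ≈ 746.
Year 2011: gap = -2.5 × (5.95 - 3.99) = -4.9%, loss ≈ 12076 × 4.9/100 ≈ 592.
Total lost output = 722 + 580 + 746 + 592 = 2640 billion.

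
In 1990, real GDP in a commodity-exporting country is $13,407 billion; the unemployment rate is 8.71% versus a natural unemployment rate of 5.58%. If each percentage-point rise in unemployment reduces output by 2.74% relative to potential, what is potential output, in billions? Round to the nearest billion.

$14,665 billion

Unemployment gap = 8.71 - 5.58 = 3.13 points, so output gap = -2.74 × 3.13 = -8.5762%.
Since Y = Y* × (1 + gap/100), Y* = 13407/0.914238 ≈ 14665 billion.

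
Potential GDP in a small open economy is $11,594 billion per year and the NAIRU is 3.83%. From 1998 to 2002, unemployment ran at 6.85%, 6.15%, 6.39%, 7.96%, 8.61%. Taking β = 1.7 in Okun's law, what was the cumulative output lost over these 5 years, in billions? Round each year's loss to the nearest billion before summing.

$3,313 billion

Year 1998: gap = -1.7 × (6.85 - 3.83) = -5.134%, loss ≈ 11594 × 5.134/100 ≈ 595.
Year 1999: gap = -1.7 × (6.15 - 3.83) = -3.944%, loss ≈ 11594 × 3.944/100 ≈ 457.
Year 2000: gap = -1.7 × (6.39 - 3.83) = -4.352%, loss ≈ 11594 × 4.352/100 ≈ 505.
Year 2001: gap = -1.7 × (7.96 - 3.83) = -7.021%, loss ≈ 11594 × 7.021/100 ≈ 814.
Year 2002: gap = -1.7 × (8.61 - 3.83) = -8.126%, loss ≈ 11594 × 8.126/100 ≈ 942.
Total lost output = 595 + 457 + 505 + 814 + 942 = 3313 billion.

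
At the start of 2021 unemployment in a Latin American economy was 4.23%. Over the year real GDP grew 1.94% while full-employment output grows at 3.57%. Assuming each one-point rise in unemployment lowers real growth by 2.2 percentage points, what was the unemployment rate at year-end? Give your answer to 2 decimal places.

Growth-rate Okun's law: g_Y = g_Y* - β × Δu, so Δu = (g_Y* - g_Y)/β.
Δu = (3.57 - 1.94)/2.2 = 1.63/2.2 = 0.74 percentage points.
Year-end unemployment = 4.23 + 0.74 = 4.97%.

4.97%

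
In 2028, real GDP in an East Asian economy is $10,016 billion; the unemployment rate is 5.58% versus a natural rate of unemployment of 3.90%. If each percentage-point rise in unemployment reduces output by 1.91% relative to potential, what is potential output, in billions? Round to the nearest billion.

$10,348 billion

Unemployment gap = 5.58 - 3.9 = 1.68 points, so output gap = -1.91 × 1.68 = -3.2088%.
Since Y = Y* × (1 + gap/100), Y* = 10016/0.967912 ≈ 10348 billion.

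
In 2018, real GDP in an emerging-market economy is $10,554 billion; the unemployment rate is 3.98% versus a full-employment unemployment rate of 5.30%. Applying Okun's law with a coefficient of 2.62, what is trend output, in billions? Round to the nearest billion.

Unemployment gap = 3.98 - 5.3 = -1.32 points, so output gap = -2.62 × (-1.32) = 3.4584%.
Since Y = Y* × (1 + gap/100), Y* = 10554/1.034584 ≈ 10201 billion.

$10,201 billion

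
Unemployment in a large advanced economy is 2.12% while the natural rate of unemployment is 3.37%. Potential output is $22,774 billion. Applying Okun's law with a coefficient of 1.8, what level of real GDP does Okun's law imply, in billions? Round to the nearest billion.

Unemployment gap = 2.12 - 3.37 = -1.25 points, so the output gap is -1.8 × (-1.25) = 2.25%.
Actual GDP = 22774 × (1 + 2.25/100) = 22774 × 1.0225 ≈ 23286 billion.

$23,286 billion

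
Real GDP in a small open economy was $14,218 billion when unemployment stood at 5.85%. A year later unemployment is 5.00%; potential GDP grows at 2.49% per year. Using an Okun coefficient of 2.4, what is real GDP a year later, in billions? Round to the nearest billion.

$14,862 billion

Δu = 5 - 5.85 = -0.85 points.
Okun's law (growth form): g_Y = g_Y* - β × Δu = 2.49 - 2.4 × (-0.85) = 2.49 + 2.04 = 4.53%.
Real GDP in the next year = 14218 × (1 + 4.53/100) = 14218 × 1.0453 ≈ 14862 billion.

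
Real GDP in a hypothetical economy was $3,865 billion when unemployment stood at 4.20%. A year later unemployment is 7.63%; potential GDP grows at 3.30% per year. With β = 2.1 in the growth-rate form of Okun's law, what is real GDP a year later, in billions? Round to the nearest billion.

Δu = 7.63 - 4.2 = 3.43 points.
Okun's law (growth form): g_Y = g_Y* - β × Δu = 3.30 - 2.1 × (3.43) = 3.3 - 7.203 = -3.903%.
Real GDP in the next year = 3865 × (1 - 3.903/100) = 3865 × 0.96097 ≈ 3714 billion.

$3,714 billion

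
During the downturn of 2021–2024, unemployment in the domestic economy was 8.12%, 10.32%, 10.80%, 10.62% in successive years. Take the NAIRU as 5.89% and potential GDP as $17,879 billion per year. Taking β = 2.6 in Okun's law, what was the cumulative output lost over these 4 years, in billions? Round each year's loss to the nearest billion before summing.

$7,577 billion

Year 2021: gap = -2.6 × (8.12 - 5.89) = -5.798%, loss ≈ 17879 × 5.798/100 ≈ 1037.
Year 2022: gap = -2.6 × (10.32 - 5.89) = -11.518%, loss ≈ 17879 × 11.518/100 ≈ 2059.
Year 2023: gap = -2.6 × (10.8 - 5.89) = -12.766%, loss ≈ 17879 × 12.766/100 ≈ 2282.
Year 2024: gap = -2.6 × (10.62 - 5.89) = -12.298%, loss ≈ 17879 × 12.298/100 ≈ 2199.
Total lost output = 1037 + 2059 + 2282 + 2199 = 7577 billion.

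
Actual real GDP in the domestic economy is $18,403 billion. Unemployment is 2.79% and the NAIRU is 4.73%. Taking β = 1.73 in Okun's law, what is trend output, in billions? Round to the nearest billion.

Unemployment gap = 2.79 - 4.73 = -1.94 points, so output gap = -1.73 × (-1.94) = 3.3562%.
Since Y = Y* × (1 + gap/100), Y* = 18403/1.033562 ≈ 17805 billion.

$17,805 billion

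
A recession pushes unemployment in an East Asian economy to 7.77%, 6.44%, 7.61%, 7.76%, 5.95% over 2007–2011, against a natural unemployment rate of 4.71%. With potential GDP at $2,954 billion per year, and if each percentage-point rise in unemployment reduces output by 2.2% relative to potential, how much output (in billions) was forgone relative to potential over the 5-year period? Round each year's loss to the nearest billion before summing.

$778 billion

Year 2007: gap = -2.2 × (7.77 - 4.71) = -6.732%, loss ≈ 2954 × 6.732/100 ≈ 199.
Year 2008: gap = -2.2 × (6.44 - 4.71) = -3.806%, loss ≈ 2954 × 3.806/100 ≈ 112.
Year 2009: gap = -2.2 × (7.61 - 4.71) = -6.38%, loss ≈ 2954 × 6.38/100 ≈ 188.
Year 2010: gap = -2.2 × (7.76 - 4.71) = -6.71%, loss ≈ 2954 × 6.71/100 ≈ 198.
Year 2011: gap = -2.2 × (5.95 - 4.71) = -2.728%, loss ≈ 2954 × 2.728/100 ≈ 81.
Total lost output = 199 + 112 + 188 + 198 + 81 = 778 billion.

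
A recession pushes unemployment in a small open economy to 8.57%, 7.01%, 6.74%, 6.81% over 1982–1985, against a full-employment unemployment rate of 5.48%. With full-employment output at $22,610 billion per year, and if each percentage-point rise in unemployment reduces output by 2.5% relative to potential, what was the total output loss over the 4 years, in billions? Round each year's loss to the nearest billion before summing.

$4,076 billion

Year 1982: gap = -2.5 × (8.57 - 5.48) = -7.725%, loss ≈ 22610 × 7.725/100 ≈ 1747.
Year 1983: gap = -2.5 × (7.01 - 5.48) = -3.825%, loss ≈ 22610 × 3.825/100 ≈ 865.
Year 1984: gap = -2.5 × (6.74 - 5.48) = -3.15%, loss ≈ 22610 × 3.15/100 ≈ 712.
Year 1985: gap = -2.5 × (6.81 - 5.48) = -3.325%, loss ≈ 22610 × 3.325/100 ≈ 752.
Total lost output = 1747 + 865 + 712 + 752 = 4076 billion.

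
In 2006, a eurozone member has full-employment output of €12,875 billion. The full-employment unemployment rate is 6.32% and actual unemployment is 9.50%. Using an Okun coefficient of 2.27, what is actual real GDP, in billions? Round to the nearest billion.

€11,946 billion

Unemployment gap = 9.5 - 6.32 = 3.18 points, so the output gap is -2.27 × 3.18 = -7.2186%.
Actual GDP = 12875 × (1 - 7.2186/100) = 12875 × 0.927814 ≈ 11946 billion.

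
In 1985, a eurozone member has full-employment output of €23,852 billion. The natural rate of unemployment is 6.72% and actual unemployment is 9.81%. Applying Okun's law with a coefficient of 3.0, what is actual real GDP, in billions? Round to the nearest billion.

€21,641 billion

Unemployment gap = 9.81 - 6.72 = 3.09 points, so the output gap is -3 × 3.09 = -9.27%.
Actual GDP = 23852 × (1 - 9.27/100) = 23852 × 0.9073 ≈ 21641 billion.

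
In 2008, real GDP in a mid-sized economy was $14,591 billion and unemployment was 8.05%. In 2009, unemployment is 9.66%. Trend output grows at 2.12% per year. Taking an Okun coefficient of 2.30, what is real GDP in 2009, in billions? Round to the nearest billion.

$14,360 billion

Δu = 9.66 - 8.05 = 1.61 points.
Okun's law (growth form): g_Y = g_Y* - β × Δu = 2.12 - 2.30 × (1.61) = 2.12 - 3.703 = -1.583%.
Real GDP in the next year = 14591 × (1 - 1.583/100) = 14591 × 0.98417 ≈ 14360 billion.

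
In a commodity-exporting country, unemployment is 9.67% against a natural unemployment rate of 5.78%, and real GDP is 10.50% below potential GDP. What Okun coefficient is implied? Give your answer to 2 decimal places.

Okun's law: output gap = -β × (u - u*).
-10.50 = -β × (9.67 - 5.78) = -β × 3.89, so β = 10.5/3.89 = 2.70.

β ≈ 2.70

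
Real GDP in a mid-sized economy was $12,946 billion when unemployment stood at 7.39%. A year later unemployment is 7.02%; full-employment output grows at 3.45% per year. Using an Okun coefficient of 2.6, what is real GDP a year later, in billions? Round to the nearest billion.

Δu = 7.02 - 7.39 = -0.37 points.
Okun's law (growth form): g_Y = g_Y* - β × Δu = 3.45 - 2.6 × (-0.37) = 3.45 + 0.962 = 4.412%.
Real GDP in the next year = 12946 × (1 + 4.412/100) = 12946 × 1.04412 ≈ 13517 billion.

$13,517 billion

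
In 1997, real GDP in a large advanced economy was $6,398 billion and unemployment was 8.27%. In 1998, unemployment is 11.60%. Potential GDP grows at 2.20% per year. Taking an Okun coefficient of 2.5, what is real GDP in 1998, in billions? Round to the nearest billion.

$6,006 billion

Δu = 11.6 - 8.27 = 3.33 points.
Okun's law (growth form): g_Y = g_Y* - β × Δu = 2.20 - 2.5 × (3.33) = 2.2 - 8.325 = -6.125%.
Real GDP in the next year = 6398 × (1 - 6.125/100) = 6398 × 0.93875 ≈ 6006 billion.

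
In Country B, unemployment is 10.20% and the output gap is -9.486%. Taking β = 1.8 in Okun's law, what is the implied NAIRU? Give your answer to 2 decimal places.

From Okun's law, u - u* = -(output gap)/β = -(-9.486)/1.8 = 5.27 points.
So u* = 10.2 - 5.27 = 4.93%.

4.93%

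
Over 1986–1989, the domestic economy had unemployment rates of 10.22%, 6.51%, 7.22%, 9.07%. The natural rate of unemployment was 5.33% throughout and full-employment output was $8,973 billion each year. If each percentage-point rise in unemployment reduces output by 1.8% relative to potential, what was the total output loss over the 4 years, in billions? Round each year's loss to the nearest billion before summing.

Year 1986: gap = -1.8 × (10.22 - 5.33) = -8.802%, loss ≈ 8973 × 8.802/100 ≈ 790.
Year 1987: gap = -1.8 × (6.51 - 5.33) = -2.124%, loss ≈ 8973 × 2.124/100 ≈ 191.
Year 1988: gap = -1.8 × (7.22 - 5.33) = -3.402%, loss ≈ 8973 × 3.402/100 ≈ 305.
Year 1989: gap = -1.8 × (9.07 - 5.33) = -6.732%, loss ≈ 8973 × 6.732/100 ≈ 604.
Total lost output = 790 + 191 + 305 + 604 = 1890 billion.

$1,890 billion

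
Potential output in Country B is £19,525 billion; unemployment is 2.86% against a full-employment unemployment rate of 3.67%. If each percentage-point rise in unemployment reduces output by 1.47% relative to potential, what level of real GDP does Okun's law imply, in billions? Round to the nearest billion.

Unemployment gap = 2.86 - 3.67 = -0.81 points, so the output gap is -1.47 × (-0.81) = 1.1907%.
Actual GDP = 19525 × (1 + 1.1907/100) = 19525 × 1.011907 ≈ 19757 billion.

£19,757 billion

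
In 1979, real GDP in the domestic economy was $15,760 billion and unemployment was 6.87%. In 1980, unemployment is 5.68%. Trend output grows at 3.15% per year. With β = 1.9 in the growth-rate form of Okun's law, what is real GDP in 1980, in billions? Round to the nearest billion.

$16,613 billion

Δu = 5.68 - 6.87 = -1.19 points.
Okun's law (growth form): g_Y = g_Y* - β × Δu = 3.15 - 1.9 × (-1.19) = 3.15 + 2.261 = 5.411%.
Real GDP in the next year = 15760 × (1 + 5.411/100) = 15760 × 1.05411 ≈ 16613 billion.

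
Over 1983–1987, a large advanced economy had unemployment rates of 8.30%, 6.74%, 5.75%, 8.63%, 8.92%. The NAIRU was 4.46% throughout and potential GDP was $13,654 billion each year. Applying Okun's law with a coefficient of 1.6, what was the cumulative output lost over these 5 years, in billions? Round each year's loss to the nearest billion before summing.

$3,504 billion

Year 1983: gap = -1.6 × (8.3 - 4.46) = -6.144%, loss ≈ 13654 × 6.144/100 ≈ 839.
Year 1984: gap = -1.6 × (6.74 - 4.46) = -3.648%, loss ≈ 13654 × 3.648/100 ≈ 498.
Year 1985: gap = -1.6 × (5.75 - 4.46) = -2.064%, loss ≈ 13654 × 2.064/100 ≈ 282.
Year 1986: gap = -1.6 × (8.63 - 4.46) = -6.672%, loss ≈ 13654 × 6.672/100 ≈ 911.
Year 1987: gap = -1.6 × (8.92 - 4.46) = -7.136%, loss ≈ 13654 × 7.136/100 ≈ 974.
Total lost output = 839 + 498 + 282 + 911 + 974 = 3504 billion.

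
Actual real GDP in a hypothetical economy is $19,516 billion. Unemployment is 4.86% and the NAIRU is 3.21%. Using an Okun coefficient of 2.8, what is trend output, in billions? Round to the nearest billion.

$20,461 billion

Unemployment gap = 4.86 - 3.21 = 1.65 points, so output gap = -2.8 × 1.65 = -4.62%.
Since Y = Y* × (1 + gap/100), Y* = 19516/0.9538 ≈ 20461 billion.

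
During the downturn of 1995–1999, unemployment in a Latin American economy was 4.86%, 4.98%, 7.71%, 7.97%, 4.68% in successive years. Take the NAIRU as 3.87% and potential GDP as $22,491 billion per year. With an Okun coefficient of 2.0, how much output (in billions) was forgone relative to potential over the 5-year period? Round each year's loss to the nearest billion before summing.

Year 1995: gap = -2.0 × (4.86 - 3.87) = -1.98%, loss ≈ 22491 × 1.98/100 ≈ 445.
Year 1996: gap = -2.0 × (4.98 - 3.87) = -2.22%, loss ≈ 22491 × 2.22/100 ≈ 499.
Year 1997: gap = -2.0 × (7.71 - 3.87) = -7.68%, loss ≈ 22491 × 7.68/100 ≈ 1727.
Year 1998: gap = -2.0 × (7.97 - 3.87) = -8.2%, loss ≈ 22491 × 8.2/100 ≈ 1844.
Year 1999: gap = -2.0 × (4.68 - 3.87) = -1.62%, loss ≈ 22491 × 1.62/100 ≈ 364.
Total lost output = 445 + 499 + 1727 + 1844 + 364 = 4879 billion.

$4,879 billion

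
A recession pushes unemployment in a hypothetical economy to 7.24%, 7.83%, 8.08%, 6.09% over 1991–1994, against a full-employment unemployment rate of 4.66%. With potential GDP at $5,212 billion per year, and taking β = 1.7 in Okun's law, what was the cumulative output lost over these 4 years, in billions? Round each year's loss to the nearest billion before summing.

Year 1991: gap = -1.7 × (7.24 - 4.66) = -4.386%, loss ≈ 5212 × 4.386/100 ≈ 229.
Year 1992: gap = -1.7 × (7.83 - 4.66) = -5.389%, loss ≈ 5212 × 5.389/100 ≈ 281.
Year 1993: gap = -1.7 × (8.08 - 4.66) = -5.814%, loss ≈ 5212 × 5.814/100 ≈ 303.
Year 1994: gap = -1.7 × (6.09 - 4.66) = -2.431%, loss ≈ 5212 × 2.431/100 ≈ 127.
Total lost output = 229 + 281 + 303 + 127 = 940 billion.

$940 billion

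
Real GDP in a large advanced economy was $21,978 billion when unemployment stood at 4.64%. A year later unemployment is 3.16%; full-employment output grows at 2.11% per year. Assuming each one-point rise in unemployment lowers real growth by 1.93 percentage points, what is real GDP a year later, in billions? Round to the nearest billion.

$23,070 billion

Δu = 3.16 - 4.64 = -1.48 points.
Okun's law (growth form): g_Y = g_Y* - β × Δu = 2.11 - 1.93 × (-1.48) = 2.11 + 2.8564 = 4.9664%.
Real GDP in the next year = 21978 × (1 + 4.9664/100) = 21978 × 1.049664 ≈ 23070 billion.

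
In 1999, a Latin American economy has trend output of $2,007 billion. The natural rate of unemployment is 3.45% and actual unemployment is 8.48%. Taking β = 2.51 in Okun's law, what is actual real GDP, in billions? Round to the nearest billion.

Unemployment gap = 8.48 - 3.45 = 5.03 points, so the output gap is -2.51 × 5.03 = -12.6253%.
Actual GDP = 2007 × (1 - 12.6253/100) = 2007 × 0.873747 ≈ 1754 billion.

$1,754 billion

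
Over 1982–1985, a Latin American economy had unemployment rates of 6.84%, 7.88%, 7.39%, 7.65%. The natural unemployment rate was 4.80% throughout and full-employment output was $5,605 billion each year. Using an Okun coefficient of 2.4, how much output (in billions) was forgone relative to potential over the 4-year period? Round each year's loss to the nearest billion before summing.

Year 1982: gap = -2.4 × (6.84 - 4.8) = -4.896%, loss ≈ 5605 × 4.896/100 ≈ 274.
Year 1983: gap = -2.4 × (7.88 - 4.8) = -7.392%, loss ≈ 5605 × 7.392/100 ≈ 414.
Year 1984: gap = -2.4 × (7.39 - 4.8) = -6.216%, loss ≈ 5605 × 6.216/100 ≈ 348.
Year 1985: gap = -2.4 × (7.65 - 4.8) = -6.84%, loss ≈ 5605 × 6.84/100 ≈ 383.
Total lost output = 274 + 414 + 348 + 383 = 1419 billion.

$1,419 billion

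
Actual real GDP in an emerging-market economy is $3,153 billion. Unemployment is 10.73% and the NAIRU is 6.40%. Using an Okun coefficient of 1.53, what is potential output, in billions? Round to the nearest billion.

Unemployment gap = 10.73 - 6.4 = 4.33 points, so output gap = -1.53 × 4.33 = -6.6249%.
Since Y = Y* × (1 + gap/100), Y* = 3153/0.933751 ≈ 3377 billion.

$3,377 billion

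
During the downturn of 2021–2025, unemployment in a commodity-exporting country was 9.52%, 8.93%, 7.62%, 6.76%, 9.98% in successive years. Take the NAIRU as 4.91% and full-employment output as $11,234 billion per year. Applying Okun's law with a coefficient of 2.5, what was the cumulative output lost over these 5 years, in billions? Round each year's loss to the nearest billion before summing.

Year 2021: gap = -2.5 × (9.52 - 4.91) = -11.525%, loss ≈ 11234 × 11.525/100 ≈ 1295.
Year 2022: gap = -2.5 × (8.93 - 4.91) = -10.05%, loss ≈ 11234 × 10.05/100 ≈ 1129.
Year 2023: gap = -2.5 × (7.62 - 4.91) = -6.775%, loss ≈ 11234 × 6.775/100 ≈ 761.
Year 2024: gap = -2.5 × (6.76 - 4.91) = -4.625%, loss ≈ 11234 × 4.625/100 ≈ 520.
Year 2025: gap = -2.5 × (9.98 - 4.91) = -12.675%, loss ≈ 11234 × 12.675/100 ≈ 1424.
Total lost output = 1295 + 1129 + 761 + 520 + 1424 = 5129 billion.

$5,129 billion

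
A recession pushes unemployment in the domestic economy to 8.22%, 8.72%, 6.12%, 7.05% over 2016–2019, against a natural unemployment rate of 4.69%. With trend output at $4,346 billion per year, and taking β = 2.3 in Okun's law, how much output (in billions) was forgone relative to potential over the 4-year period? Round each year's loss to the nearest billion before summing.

Year 2016: gap = -2.3 × (8.22 - 4.69) = -8.119%, loss ≈ 4346 × 8.119/100 ≈ 353.
Year 2017: gap = -2.3 × (8.72 - 4.69) = -9.269%, loss ≈ 4346 × 9.269/100 ≈ 403.
Year 2018: gap = -2.3 × (6.12 - 4.69) = -3.289%, loss ≈ 4346 × 3.289/100 ≈ 143.
Year 2019: gap = -2.3 × (7.05 - 4.69) = -5.428%, loss ≈ 4346 × 5.428/100 ≈ 236.
Total lost output = 353 + 403 + 143 + 236 = 1135 billion.

$1,135 billion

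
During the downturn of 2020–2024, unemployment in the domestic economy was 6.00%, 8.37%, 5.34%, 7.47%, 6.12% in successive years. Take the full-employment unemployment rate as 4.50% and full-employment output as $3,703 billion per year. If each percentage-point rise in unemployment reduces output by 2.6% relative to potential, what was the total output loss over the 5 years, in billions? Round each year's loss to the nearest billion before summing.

$1,040 billion

Year 2020: gap = -2.6 × (6 - 4.5) = -3.9%, loss ≈ 3703 × 3.9/100 ≈ 144.
Year 2021: gap = -2.6 × (8.37 - 4.5) = -10.062%, loss ≈ 3703 × 10.062/100 ≈ 373.
Year 2022: gap = -2.6 × (5.34 - 4.5) = -2.184%, loss ≈ 3703 × 2.184/100 ≈ 81.
Year 2023: gap = -2.6 × (7.47 - 4.5) = -7.722%, loss ≈ 3703 × 7.722/100 ≈ 286.
Year 2024: gap = -2.6 × (6.12 - 4.5) = -4.212%, loss ≈ 3703 × 4.212/100 ≈ 156.
Total lost output = 144 + 373 + 81 + 286 + 156 = 1040 billion.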